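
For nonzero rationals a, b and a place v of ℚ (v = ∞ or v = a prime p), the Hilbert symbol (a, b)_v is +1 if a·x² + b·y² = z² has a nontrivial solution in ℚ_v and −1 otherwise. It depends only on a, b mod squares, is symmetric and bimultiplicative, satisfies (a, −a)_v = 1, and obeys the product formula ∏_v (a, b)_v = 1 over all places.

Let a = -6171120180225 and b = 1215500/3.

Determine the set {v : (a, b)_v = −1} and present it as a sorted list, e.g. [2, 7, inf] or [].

(a, b) ≡ (-4641, 36465) mod (ℚ^×)²; places V = {2, 3, 5, 7, 11, 13, 17, ∞}.
(a,b)_3: α=3, u≡1; β=-1, v≡2 (mod 3); (1|3)=+1, (2|3)=-1; sign (−1)^1·+1^-1·-1^3 = +1.
(a,b)_2: α=0, β=2; u≡7, v≡1 (mod 8); ε(u)ε(v)=1·0, αω(v)=0·0, βω(u)=2·0; sum ≡ 0  ⇒  +1.
(a,b)_17: α=3, u≡8; β=1, v≡5 (mod 17); (8|17)=+1, (5|17)=-1; sign (−1)^0·+1^1·-1^3 = -1.
(a,b)_5: α=2, u≡1; β=3, v≡3 (mod 5); (1|5)=+1, (3|5)=-1; sign (−1)^0·+1^3·-1^2 = +1.
(a,b)_13: α=3, u≡11; β=1, v≡10 (mod 13); (11|13)=-1, (10|13)=+1; sign (−1)^0·-1^1·+1^3 = -1.
(a,b)_7: α=1, u≡1; β=0, v≡2 (mod 7); (1|7)=+1, (2|7)=+1; sign (−1)^0·+1^0·+1^1 = +1.
(a,b)_∞: sgn(-4641)=−, sgn(36465)=+, so +1.
(a,b)_11: α=2, u≡5; β=1, v≡9 (mod 11); (5|11)=+1, (9|11)=+1; sign (−1)^0·+1^1·+1^2 = +1.
Ram(-4641, 36465) = {13, 17}; no ℚ_13-point on the conic.

[13, 17]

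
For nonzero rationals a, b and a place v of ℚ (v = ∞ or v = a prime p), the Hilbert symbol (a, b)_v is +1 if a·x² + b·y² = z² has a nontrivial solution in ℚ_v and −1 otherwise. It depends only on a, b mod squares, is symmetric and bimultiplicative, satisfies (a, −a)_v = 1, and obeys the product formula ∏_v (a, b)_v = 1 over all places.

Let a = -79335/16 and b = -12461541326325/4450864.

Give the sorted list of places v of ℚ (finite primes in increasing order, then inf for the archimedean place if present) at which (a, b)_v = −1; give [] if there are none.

Mod squares: a ≡ -8815, b ≡ -2593367. Check v ∈ {∞, 2, 3, 5, 7, 11, 13, 17, 19, 31, 37, 41, 43}.
v=11: a=11^0·(≡6), b=11^-4·(≡9) mod 11; (6|11)=-1, (9|11)=+1; (−1)^{0·-4·5}·(-1)^-4·(+1)^0 = +1.
v=31: a=31^0·(≡19), b=31^1·(≡21) mod 31; (19|31)=+1, (21|31)=-1; (−1)^{0·1·15}·(+1)^1·(-1)^0 = +1.
v=19: a=19^0·(≡16), b=19^-1·(≡10) mod 19; (16|19)=+1, (10|19)=-1; (−1)^{0·-1·9}·(+1)^-1·(-1)^0 = +1.
v=37: a=37^0·(≡25), b=37^1·(≡13) mod 37; (25|37)=+1, (13|37)=-1; (−1)^{0·1·18}·(+1)^1·(-1)^0 = +1.
v=41: a=41^1·(≡20), b=41^0·(≡7) mod 41; (20|41)=+1, (7|41)=-1; (−1)^{1·0·20}·(+1)^0·(-1)^1 = -1.
v=5: a=5^1·(≡3), b=5^2·(≡3) mod 5; (3|5)=-1, (3|5)=-1; (−1)^{1·2·2}·(-1)^2·(-1)^1 = -1.
v=17: a=17^0·(≡13), b=17^1·(≡7) mod 17; (13|17)=+1, (7|17)=-1; (−1)^{0·1·8}·(+1)^1·(-1)^0 = +1.
v=∞: -8815 < 0 and -2593367 < 0  ⇒  (a,b)_∞ = -1.
v=3: a=3^2·(≡2), b=3^2·(≡1) mod 3; (2|3)=-1, (1|3)=+1; (−1)^{2·2·1}·(-1)^2·(+1)^2 = +1.
v=7: a=7^0·(≡5), b=7^5·(≡2) mod 7; (5|7)=-1, (2|7)=+1; (−1)^{0·5·3}·(-1)^5·(+1)^0 = -1.
v=13: a=13^0·(≡10), b=13^2·(≡9) mod 13; (10|13)=+1, (9|13)=+1; (−1)^{0·2·6}·(+1)^2·(+1)^0 = +1.
v=2: v_2(a)=-4, v_2(b)=-4; units ≡ 1, 1 (mod 8); ε·ε+αω+βω = 0·0+-4·0+-4·0 ≡ 0  ⇒  (a,b)_2 = +1.
v=43: a=43^1·(≡11), b=43^0·(≡35) mod 43; (11|43)=+1, (35|43)=+1; (−1)^{1·0·21}·(+1)^0·(+1)^1 = +1.
Ram(-8815, -2593367) = {5, 7, 41, ∞}; no ℚ_5-point on the conic.

[5, 7, 41, inf]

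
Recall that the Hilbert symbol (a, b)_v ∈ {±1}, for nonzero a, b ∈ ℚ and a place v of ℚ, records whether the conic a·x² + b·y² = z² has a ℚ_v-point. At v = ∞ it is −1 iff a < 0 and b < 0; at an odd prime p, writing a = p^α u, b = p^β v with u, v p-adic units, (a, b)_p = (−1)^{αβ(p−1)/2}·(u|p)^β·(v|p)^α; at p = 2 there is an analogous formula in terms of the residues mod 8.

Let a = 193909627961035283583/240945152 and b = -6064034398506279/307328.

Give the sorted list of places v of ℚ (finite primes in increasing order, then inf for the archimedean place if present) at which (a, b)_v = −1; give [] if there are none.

Mod squares: a ≡ 513330334, b ≡ -144478. Check v ∈ {∞, 2, 3, 7, 11, 13, 17, 19, 23, 29, 47, 53}.
v=17: a=17^3·(≡2), b=17^2·(≡12) mod 17; (2|17)=+1, (12|17)=-1; (−1)^{3·2·8}·(+1)^2·(-1)^3 = -1.
v=19: a=19^3·(≡14), b=19^2·(≡4) mod 19; (14|19)=-1, (4|19)=+1; (−1)^{3·2·9}·(-1)^2·(+1)^3 = +1.
v=7: a=7^-6·(≡5), b=7^-4·(≡4) mod 7; (5|7)=-1, (4|7)=+1; (−1)^{-6·-4·3}·(-1)^-4·(+1)^-6 = +1.
v=2: v_2(a)=-11, v_2(b)=-7; units ≡ 7, 1 (mod 8); ε·ε+αω+βω = 1·0+-11·0+-7·0 ≡ 0  ⇒  (a,b)_2 = +1.
v=3: a=3^4·(≡1), b=3^2·(≡2) mod 3; (1|3)=+1, (2|3)=-1; (−1)^{4·2·1}·(+1)^2·(-1)^4 = +1.
v=47: a=47^1·(≡39), b=47^1·(≡4) mod 47; (39|47)=-1, (4|47)=+1; (−1)^{1·1·23}·(-1)^1·(+1)^1 = +1.
v=∞: 513330334 > 0 and -144478 < 0  ⇒  (a,b)_∞ = +1.
v=13: a=13^2·(≡12), b=13^2·(≡3) mod 13; (12|13)=+1, (3|13)=+1; (−1)^{2·2·6}·(+1)^2·(+1)^2 = +1.
v=11: a=11^1·(≡3), b=11^0·(≡8) mod 11; (3|11)=+1, (8|11)=-1; (−1)^{1·0·5}·(+1)^0·(-1)^1 = -1.
v=53: a=53^1·(≡13), b=53^1·(≡5) mod 53; (13|53)=+1, (5|53)=-1; (−1)^{1·1·26}·(+1)^1·(-1)^1 = -1.
v=23: a=23^2·(≡2), b=23^2·(≡6) mod 23; (2|23)=+1, (6|23)=+1; (−1)^{2·2·11}·(+1)^2·(+1)^2 = +1.
v=29: a=29^1·(≡12), b=29^1·(≡7) mod 29; (12|29)=-1, (7|29)=+1; (−1)^{1·1·14}·(-1)^1·(+1)^1 = -1.
(513330334, -144478 / ℚ) ramifies at {11, 17, 29, 53}: a division algebra.

[11, 17, 29, 53]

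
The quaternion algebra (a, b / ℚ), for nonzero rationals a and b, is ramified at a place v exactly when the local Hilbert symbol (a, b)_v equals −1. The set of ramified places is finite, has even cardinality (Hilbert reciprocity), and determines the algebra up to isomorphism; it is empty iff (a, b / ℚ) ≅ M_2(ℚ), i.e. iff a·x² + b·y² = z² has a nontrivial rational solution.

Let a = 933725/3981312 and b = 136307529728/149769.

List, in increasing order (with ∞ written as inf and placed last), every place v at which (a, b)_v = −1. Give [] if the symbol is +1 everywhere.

(a, b) ≡ (663, 460598) mod (ℚ^×)²; places V = {2, 3, 5, 13, 17, 19, 23, 31, 43, ∞}.
(a,b)_17: α=1, u≡12; β=3, v≡16 (mod 17); (12|17)=-1, (16|17)=+1; sign (−1)^0·-1^3·+1^1 = -1.
(a,b)_13: α=3, u≡10; β=0, v≡5 (mod 13); (10|13)=+1, (5|13)=-1; sign (−1)^0·+1^0·-1^3 = -1.
(a,b)_23: α=0, u≡11; β=1, v≡18 (mod 23); (11|23)=-1, (18|23)=+1; sign (−1)^0·-1^1·+1^0 = -1.
(a,b)_31: α=0, u≡29; β=1, v≡19 (mod 31); (29|31)=-1, (19|31)=+1; sign (−1)^0·-1^1·+1^0 = -1.
(a,b)_43: α=0, u≡30; β=-2, v≡36 (mod 43); (30|43)=-1, (36|43)=+1; sign (−1)^0·-1^-2·+1^0 = +1.
(a,b)_3: α=-5, u≡2; β=-4, v≡2 (mod 3); (2|3)=-1, (2|3)=-1; sign (−1)^0·-1^-4·-1^-5 = -1.
(a,b)_∞: sgn(663)=+, sgn(460598)=+, so +1.
(a,b)_5: α=2, u≡2; β=0, v≡2 (mod 5); (2|5)=-1, (2|5)=-1; sign (−1)^0·-1^0·-1^2 = +1.
(a,b)_19: α=0, u≡6; β=1, v≡17 (mod 19); (6|19)=+1, (17|19)=+1; sign (−1)^0·+1^1·+1^0 = +1.
(a,b)_2: α=-14, β=11; u≡7, v≡3 (mod 8); ε(u)ε(v)=1·1, αω(v)=-14·1, βω(u)=11·0; sum ≡ 1  ⇒  -1.
|Ram(663, 460598)| = 6, even; anisotropic at {2, 3, 13, 17, 23, 31}.

[2, 3, 13, 17, 23, 31]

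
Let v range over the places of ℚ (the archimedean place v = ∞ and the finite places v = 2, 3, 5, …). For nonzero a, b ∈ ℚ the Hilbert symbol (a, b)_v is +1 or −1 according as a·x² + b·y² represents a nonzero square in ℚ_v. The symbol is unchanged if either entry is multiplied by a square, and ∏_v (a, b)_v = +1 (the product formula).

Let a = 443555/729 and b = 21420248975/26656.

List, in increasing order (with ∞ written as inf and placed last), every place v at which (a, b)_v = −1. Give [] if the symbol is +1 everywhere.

(a, b) ≡ (443555, 18734) mod (ℚ^×)²; places V = {2, 3, 5, 7, 17, 19, 23, 29, 43, ∞}.
(a,b)_17: α=0, u≡13; β=-1, v≡11 (mod 17); (13|17)=+1, (11|17)=-1; sign (−1)^0·+1^-1·-1^0 = +1.
(a,b)_29: α=1, u≡3; β=3, v≡2 (mod 29); (3|29)=-1, (2|29)=-1; sign (−1)^0·-1^3·-1^1 = +1.
(a,b)_5: α=1, u≡4; β=2, v≡4 (mod 5); (4|5)=+1, (4|5)=+1; sign (−1)^0·+1^2·+1^1 = +1.
(a,b)_19: α=1, u≡10; β=1, v≡5 (mod 19); (10|19)=-1, (5|19)=+1; sign (−1)^1·-1^1·+1^1 = +1.
(a,b)_3: α=-6, u≡2; β=0, v≡2 (mod 3); (2|3)=-1, (2|3)=-1; sign (−1)^0·-1^0·-1^-6 = +1.
(a,b)_7: α=1, u≡1; β=-2, v≡4 (mod 7); (1|7)=+1, (4|7)=+1; sign (−1)^0·+1^-2·+1^1 = +1.
(a,b)_23: α=1, u≡5; β=0, v≡4 (mod 23); (5|23)=-1, (4|23)=+1; sign (−1)^0·-1^0·+1^1 = +1.
(a,b)_∞: sgn(443555)=+, sgn(18734)=+, so +1.
(a,b)_43: α=0, u≡38; β=2, v≡39 (mod 43); (38|43)=+1, (39|43)=-1; sign (−1)^0·+1^2·-1^0 = +1.
(a,b)_2: α=0, β=-5; u≡3, v≡7 (mod 8); ε(u)ε(v)=1·1, αω(v)=0·0, βω(u)=-5·1; sum ≡ 0  ⇒  +1.
Every local symbol is +1, so the conic 443555·x² + 18734·y² = z² has ℚ_v-points for all v and hence a ℚ-point; (a, b / ℚ) ≅ M_2(ℚ).

[]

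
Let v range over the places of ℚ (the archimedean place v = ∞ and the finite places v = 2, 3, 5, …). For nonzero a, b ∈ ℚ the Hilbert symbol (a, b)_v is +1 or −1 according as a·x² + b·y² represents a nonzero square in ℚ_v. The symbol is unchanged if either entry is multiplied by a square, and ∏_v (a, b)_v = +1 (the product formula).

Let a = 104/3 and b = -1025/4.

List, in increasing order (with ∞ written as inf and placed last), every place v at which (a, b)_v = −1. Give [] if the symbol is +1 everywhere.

[2, 13]

(a, b) ≡ (78, -41) mod (ℚ^×)²; places V = {2, 3, 5, 13, 41, ∞}.
(a,b)_13: α=1, u≡7; β=0, v≡7 (mod 13); (7|13)=-1, (7|13)=-1; sign (−1)^0·-1^0·-1^1 = -1.
(a,b)_∞: sgn(78)=+, sgn(-41)=−, so +1.
(a,b)_41: α=0, u≡21; β=1, v≡4 (mod 41); (21|41)=+1, (4|41)=+1; sign (−1)^0·+1^1·+1^0 = +1.
(a,b)_2: α=3, β=-2; u≡7, v≡7 (mod 8); ε(u)ε(v)=1·1, αω(v)=3·0, βω(u)=-2·0; sum ≡ 1  ⇒  -1.
(a,b)_5: α=0, u≡3; β=2, v≡1 (mod 5); (3|5)=-1, (1|5)=+1; sign (−1)^0·-1^2·+1^0 = +1.
(a,b)_3: α=-1, u≡2; β=0, v≡1 (mod 3); (2|3)=-1, (1|3)=+1; sign (−1)^0·-1^0·+1^-1 = +1.
|Ram(78, -41)| = 2, even; anisotropic at {2, 13}.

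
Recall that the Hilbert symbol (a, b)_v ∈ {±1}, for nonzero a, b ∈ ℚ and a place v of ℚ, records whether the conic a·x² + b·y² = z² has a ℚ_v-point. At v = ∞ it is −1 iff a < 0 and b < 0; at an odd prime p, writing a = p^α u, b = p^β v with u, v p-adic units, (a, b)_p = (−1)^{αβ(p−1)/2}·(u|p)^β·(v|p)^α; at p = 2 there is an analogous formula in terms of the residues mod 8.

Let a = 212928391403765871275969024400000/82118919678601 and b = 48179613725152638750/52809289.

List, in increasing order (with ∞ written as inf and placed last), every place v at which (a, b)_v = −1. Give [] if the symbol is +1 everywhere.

(a, b) ≡ (9690, 798) mod (ℚ^×)²; places V = {2, 3, 5, 7, 13, 17, 19, 23, 29, 43, ∞}.
(a,b)_17: α=3, u≡13; β=2, v≡13 (mod 17); (13|17)=+1, (13|17)=+1; sign (−1)^0·+1^2·+1^3 = +1.
(a,b)_7: α=8, u≡2; β=5, v≡2 (mod 7); (2|7)=+1, (2|7)=+1; sign (−1)^0·+1^5·+1^8 = +1.
(a,b)_∞: sgn(9690)=+, sgn(798)=+, so +1.
(a,b)_13: α=-4, u≡11; β=-4, v≡7 (mod 13); (11|13)=-1, (7|13)=-1; sign (−1)^0·-1^-4·-1^-4 = +1.
(a,b)_19: α=5, u≡11; β=3, v≡6 (mod 19); (11|19)=+1, (6|19)=+1; sign (−1)^1·+1^3·+1^5 = -1.
(a,b)_3: α=15, u≡2; β=7, v≡2 (mod 3); (2|3)=-1, (2|3)=-1; sign (−1)^1·-1^7·-1^15 = -1.
(a,b)_5: α=5, u≡3; β=4, v≡3 (mod 5); (3|5)=-1, (3|5)=-1; sign (−1)^0·-1^4·-1^5 = -1.
(a,b)_2: α=7, β=1; u≡5, v≡7 (mod 8); ε(u)ε(v)=0·1, αω(v)=7·0, βω(u)=1·1; sum ≡ 1  ⇒  -1.
(a,b)_29: α=-2, u≡16; β=0, v≡15 (mod 29); (16|29)=+1, (15|29)=-1; sign (−1)^0·+1^0·-1^-2 = +1.
(a,b)_43: α=-4, u≡10; β=-2, v≡10 (mod 43); (10|43)=+1, (10|43)=+1; sign (−1)^0·+1^-2·+1^-4 = +1.
(a,b)_23: α=2, u≡14; β=2, v≡16 (mod 23); (14|23)=-1, (16|23)=+1; sign (−1)^0·-1^2·+1^2 = +1.
(9690, 798 / ℚ) ramifies at {2, 3, 5, 19}: a division algebra.

[2, 3, 5, 19]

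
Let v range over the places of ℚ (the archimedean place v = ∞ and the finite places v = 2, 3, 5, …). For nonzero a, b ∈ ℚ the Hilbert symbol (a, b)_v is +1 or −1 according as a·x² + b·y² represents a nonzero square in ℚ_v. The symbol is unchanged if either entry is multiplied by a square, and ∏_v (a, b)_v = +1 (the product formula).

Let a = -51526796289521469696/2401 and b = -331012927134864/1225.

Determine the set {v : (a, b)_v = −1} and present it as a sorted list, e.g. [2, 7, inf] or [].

[2, 13, 17, 23, 43, inf]

Mod squares: a ≡ -446641, b ≡ -218569. Check v ∈ {∞, 2, 3, 5, 7, 13, 17, 23, 43, 47}.
v=23: a=23^4·(≡17), b=23^3·(≡10) mod 23; (17|23)=-1, (10|23)=-1; (−1)^{4·3·11}·(-1)^3·(-1)^4 = -1.
v=∞: -446641 < 0 and -218569 < 0  ⇒  (a,b)_∞ = -1.
v=47: a=47^3·(≡29), b=47^2·(≡16) mod 47; (29|47)=-1, (16|47)=+1; (−1)^{3·2·23}·(-1)^2·(+1)^3 = +1.
v=43: a=43^1·(≡42), b=43^1·(≡18) mod 43; (42|43)=-1, (18|43)=-1; (−1)^{1·1·21}·(-1)^1·(-1)^1 = -1.
v=7: a=7^-4·(≡4), b=7^-2·(≡3) mod 7; (4|7)=+1, (3|7)=-1; (−1)^{-4·-2·3}·(+1)^-2·(-1)^-4 = +1.
v=2: v_2(a)=8, v_2(b)=4; units ≡ 7, 7 (mod 8); ε·ε+αω+βω = 1·1+8·0+4·0 ≡ 1  ⇒  (a,b)_2 = -1.
v=3: a=3^6·(≡2), b=3^4·(≡2) mod 3; (2|3)=-1, (2|3)=-1; (−1)^{6·4·1}·(-1)^4·(-1)^6 = +1.
v=13: a=13^1·(≡7), b=13^1·(≡4) mod 13; (7|13)=-1, (4|13)=+1; (−1)^{1·1·6}·(-1)^1·(+1)^1 = -1.
v=5: a=5^0·(≡4), b=5^-2·(≡4) mod 5; (4|5)=+1, (4|5)=+1; (−1)^{0·-2·2}·(+1)^-2·(+1)^0 = +1.
v=17: a=17^1·(≡1), b=17^1·(≡6) mod 17; (1|17)=+1, (6|17)=-1; (−1)^{1·1·8}·(+1)^1·(-1)^1 = -1.
Ram(-446641, -218569) = {2, 13, 17, 23, 43, ∞}; no ℚ_2-point on the conic.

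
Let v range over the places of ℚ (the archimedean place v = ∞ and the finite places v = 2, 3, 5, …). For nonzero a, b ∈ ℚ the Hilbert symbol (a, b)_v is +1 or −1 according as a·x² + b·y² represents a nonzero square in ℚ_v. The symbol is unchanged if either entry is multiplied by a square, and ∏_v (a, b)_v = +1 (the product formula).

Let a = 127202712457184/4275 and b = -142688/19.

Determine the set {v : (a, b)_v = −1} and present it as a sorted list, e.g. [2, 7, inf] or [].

Mod squares: a ≡ 266, b ≡ -3458. Check v ∈ {∞, 2, 3, 5, 7, 13, 19}.
v=∞: 266 > 0 and -3458 < 0  ⇒  (a,b)_∞ = +1.
v=13: a=13^6·(≡8), b=13^1·(≡8) mod 13; (8|13)=-1, (8|13)=-1; (−1)^{6·1·6}·(-1)^1·(-1)^6 = -1.
v=3: a=3^-2·(≡2), b=3^0·(≡1) mod 3; (2|3)=-1, (1|3)=+1; (−1)^{-2·0·1}·(-1)^0·(+1)^-2 = +1.
v=2: v_2(a)=5, v_2(b)=5; units ≡ 5, 7 (mod 8); ε·ε+αω+βω = 0·1+5·0+5·1 ≡ 1  ⇒  (a,b)_2 = -1.
v=19: a=19^-1·(≡2), b=19^-1·(≡2) mod 19; (2|19)=-1, (2|19)=-1; (−1)^{-1·-1·9}·(-1)^-1·(-1)^-1 = -1.
v=7: a=7^7·(≡5), b=7^3·(≡5) mod 7; (5|7)=-1, (5|7)=-1; (−1)^{7·3·3}·(-1)^3·(-1)^7 = -1.
v=5: a=5^-2·(≡4), b=5^0·(≡3) mod 5; (4|5)=+1, (3|5)=-1; (−1)^{-2·0·2}·(+1)^0·(-1)^-2 = +1.
(266, -3458 / ℚ) ramifies at {2, 7, 13, 19}: a division algebra.

[2, 7, 13, 19]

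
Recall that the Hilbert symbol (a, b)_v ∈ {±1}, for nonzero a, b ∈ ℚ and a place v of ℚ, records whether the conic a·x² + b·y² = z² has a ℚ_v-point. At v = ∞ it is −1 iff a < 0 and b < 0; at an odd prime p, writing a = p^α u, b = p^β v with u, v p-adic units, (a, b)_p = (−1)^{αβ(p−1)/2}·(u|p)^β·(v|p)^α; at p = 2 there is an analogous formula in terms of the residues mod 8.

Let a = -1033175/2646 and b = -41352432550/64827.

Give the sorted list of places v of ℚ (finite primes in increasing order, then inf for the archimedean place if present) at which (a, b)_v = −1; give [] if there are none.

Mod squares: a ≡ -858, b ≡ -66. Check v ∈ {∞, 2, 3, 5, 7, 11, 13, 17, 23, 29}.
v=13: a=13^1·(≡1), b=13^2·(≡3) mod 13; (1|13)=+1, (3|13)=+1; (−1)^{1·2·6}·(+1)^2·(+1)^1 = +1.
v=∞: -858 < 0 and -66 < 0  ⇒  (a,b)_∞ = -1.
v=3: a=3^-3·(≡2), b=3^-3·(≡2) mod 3; (2|3)=-1, (2|3)=-1; (−1)^{-3·-3·1}·(-1)^-3·(-1)^-3 = -1.
v=17: a=17^2·(≡15), b=17^0·(≡16) mod 17; (15|17)=+1, (16|17)=+1; (−1)^{2·0·8}·(+1)^0·(+1)^2 = +1.
v=23: a=23^0·(≡8), b=23^2·(≡16) mod 23; (8|23)=+1, (16|23)=+1; (−1)^{0·2·11}·(+1)^2·(+1)^0 = +1.
v=5: a=5^2·(≡3), b=5^2·(≡4) mod 5; (3|5)=-1, (4|5)=+1; (−1)^{2·2·2}·(-1)^2·(+1)^2 = +1.
v=11: a=11^1·(≡8), b=11^1·(≡3) mod 11; (8|11)=-1, (3|11)=+1; (−1)^{1·1·5}·(-1)^1·(+1)^1 = +1.
v=29: a=29^0·(≡26), b=29^2·(≡14) mod 29; (26|29)=-1, (14|29)=-1; (−1)^{0·2·14}·(-1)^2·(-1)^0 = +1.
v=2: v_2(a)=-1, v_2(b)=1; units ≡ 3, 7 (mod 8); ε·ε+αω+βω = 1·1+-1·0+1·1 ≡ 0  ⇒  (a,b)_2 = +1.
v=7: a=7^-2·(≡5), b=7^-4·(≡2) mod 7; (5|7)=-1, (2|7)=+1; (−1)^{-2·-4·3}·(-1)^-4·(+1)^-2 = +1.
Ram(-858, -66) = {3, ∞}; no ℚ_3-point on the conic.

[3, inf]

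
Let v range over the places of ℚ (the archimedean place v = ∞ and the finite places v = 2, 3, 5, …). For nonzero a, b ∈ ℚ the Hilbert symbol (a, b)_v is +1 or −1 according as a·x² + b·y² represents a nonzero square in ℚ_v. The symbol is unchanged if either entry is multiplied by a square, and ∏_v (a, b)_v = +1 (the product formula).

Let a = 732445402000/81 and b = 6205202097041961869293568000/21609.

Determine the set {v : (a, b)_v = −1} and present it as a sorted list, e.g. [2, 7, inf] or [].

Mod squares: a ≡ 2177305, b ≡ 112955. Check v ∈ {∞, 2, 3, 5, 7, 13, 19, 29, 41, 43}.
v=2: v_2(a)=4, v_2(b)=14; units ≡ 1, 3 (mod 8); ε·ε+αω+βω = 0·1+4·1+14·0 ≡ 0  ⇒  (a,b)_2 = +1.
v=29: a=29^2·(≡14), b=29^5·(≡23) mod 29; (14|29)=-1, (23|29)=+1; (−1)^{2·5·14}·(-1)^5·(+1)^2 = -1.
v=41: a=41^1·(≡9), b=41^3·(≡40) mod 41; (9|41)=+1, (40|41)=+1; (−1)^{1·3·20}·(+1)^3·(+1)^1 = +1.
v=3: a=3^-4·(≡1), b=3^-2·(≡2) mod 3; (1|3)=+1, (2|3)=-1; (−1)^{-4·-2·1}·(+1)^-2·(-1)^-4 = +1.
v=19: a=19^1·(≡6), b=19^3·(≡5) mod 19; (6|19)=+1, (5|19)=+1; (−1)^{1·3·9}·(+1)^3·(+1)^1 = -1.
v=∞: 2177305 > 0 and 112955 > 0  ⇒  (a,b)_∞ = +1.
v=13: a=13^1·(≡11), b=13^2·(≡11) mod 13; (11|13)=-1, (11|13)=-1; (−1)^{1·2·6}·(-1)^2·(-1)^1 = -1.
v=7: a=7^0·(≡1), b=7^-4·(≡5) mod 7; (1|7)=+1, (5|7)=-1; (−1)^{0·-4·3}·(+1)^-4·(-1)^0 = +1.
v=5: a=5^3·(≡1), b=5^3·(≡1) mod 5; (1|5)=+1, (1|5)=+1; (−1)^{3·3·2}·(+1)^3·(+1)^3 = +1.
v=43: a=43^1·(≡16), b=43^2·(≡5) mod 43; (16|43)=+1, (5|43)=-1; (−1)^{1·2·21}·(+1)^2·(-1)^1 = -1.
Ram(2177305, 112955) = {13, 19, 29, 43}; no ℚ_13-point on the conic.

[13, 19, 29, 43]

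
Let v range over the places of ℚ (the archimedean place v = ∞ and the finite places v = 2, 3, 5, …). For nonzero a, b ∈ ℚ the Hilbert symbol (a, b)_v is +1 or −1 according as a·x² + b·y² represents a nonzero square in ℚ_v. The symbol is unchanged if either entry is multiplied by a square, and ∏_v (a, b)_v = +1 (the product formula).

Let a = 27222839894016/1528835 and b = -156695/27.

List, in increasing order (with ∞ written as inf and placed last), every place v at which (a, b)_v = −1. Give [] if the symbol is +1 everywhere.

(a, b) ≡ (2590, -3885) mod (ℚ^×)²; places V = {2, 3, 5, 7, 11, 13, 19, 37, ∞}.
(a,b)_37: α=1, u≡36; β=1, v≡35 (mod 37); (36|37)=+1, (35|37)=-1; sign (−1)^0·+1^1·-1^1 = -1.
(a,b)_19: α=-2, u≡5; β=0, v≡14 (mod 19); (5|19)=+1, (14|19)=-1; sign (−1)^0·+1^0·-1^-2 = +1.
(a,b)_3: α=12, u≡1; β=-3, v≡1 (mod 3); (1|3)=+1, (1|3)=+1; sign (−1)^0·+1^-3·+1^12 = +1.
(a,b)_2: α=13, β=0; u≡7, v≡3 (mod 8); ε(u)ε(v)=1·1, αω(v)=13·1, βω(u)=0·0; sum ≡ 0  ⇒  +1.
(a,b)_13: α=2, u≡1; β=0, v≡7 (mod 13); (1|13)=+1, (7|13)=-1; sign (−1)^0·+1^0·-1^2 = +1.
(a,b)_7: α=-1, u≡5; β=1, v≡6 (mod 7); (5|7)=-1, (6|7)=-1; sign (−1)^1·-1^1·-1^-1 = -1.
(a,b)_5: α=-1, u≡3; β=1, v≡3 (mod 5); (3|5)=-1, (3|5)=-1; sign (−1)^0·-1^1·-1^-1 = +1.
(a,b)_∞: sgn(2590)=+, sgn(-3885)=−, so +1.
(a,b)_11: α=-2, u≡9; β=2, v≡5 (mod 11); (9|11)=+1, (5|11)=+1; sign (−1)^0·+1^2·+1^-2 = +1.
(2590, -3885 / ℚ) ramifies at {7, 37}: a division algebra.

[7, 37]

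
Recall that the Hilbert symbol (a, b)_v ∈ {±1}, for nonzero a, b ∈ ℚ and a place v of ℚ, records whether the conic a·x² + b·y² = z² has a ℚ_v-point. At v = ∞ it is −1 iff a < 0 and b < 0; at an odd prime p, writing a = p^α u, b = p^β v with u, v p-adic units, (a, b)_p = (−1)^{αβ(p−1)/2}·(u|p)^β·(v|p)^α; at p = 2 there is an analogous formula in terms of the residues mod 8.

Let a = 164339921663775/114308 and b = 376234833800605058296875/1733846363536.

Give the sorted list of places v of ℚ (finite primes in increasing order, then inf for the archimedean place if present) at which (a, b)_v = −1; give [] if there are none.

[2, 3]

(a, b) ≡ (663, 1131) mod (ℚ^×)²; places V = {2, 3, 5, 7, 11, 13, 17, 19, 29, 31, 37, 41, ∞}.
(a,b)_29: α=2, u≡13; β=1, v≡2 (mod 29); (13|29)=+1, (2|29)=-1; sign (−1)^0·+1^1·-1^2 = +1.
(a,b)_19: α=0, u≡11; β=2, v≡2 (mod 19); (11|19)=+1, (2|19)=-1; sign (−1)^0·+1^2·-1^0 = +1.
(a,b)_31: α=0, u≡30; β=-2, v≡27 (mod 31); (30|31)=-1, (27|31)=-1; sign (−1)^0·-1^-2·-1^0 = +1.
(a,b)_3: α=5, u≡2; β=11, v≡2 (mod 3); (2|3)=-1, (2|3)=-1; sign (−1)^1·-1^11·-1^5 = -1.
(a,b)_2: α=-2, β=-4; u≡7, v≡3 (mod 8); ε(u)ε(v)=1·1, αω(v)=-2·1, βω(u)=-4·0; sum ≡ 1  ⇒  -1.
(a,b)_7: α=0, u≡5; β=-2, v≡2 (mod 7); (5|7)=-1, (2|7)=+1; sign (−1)^0·-1^-2·+1^0 = +1.
(a,b)_11: α=4, u≡3; β=2, v≡3 (mod 11); (3|11)=+1, (3|11)=+1; sign (−1)^0·+1^2·+1^4 = +1.
(a,b)_∞: sgn(663)=+, sgn(1131)=+, so +1.
(a,b)_5: α=2, u≡2; β=6, v≡1 (mod 5); (2|5)=-1, (1|5)=+1; sign (−1)^0·-1^6·+1^2 = +1.
(a,b)_37: α=0, u≡28; β=-2, v≡30 (mod 37); (28|37)=+1, (30|37)=+1; sign (−1)^0·+1^-2·+1^0 = +1.
(a,b)_41: α=-2, u≡17; β=-2, v≡29 (mod 41); (17|41)=-1, (29|41)=-1; sign (−1)^0·-1^-2·-1^-2 = +1.
(a,b)_17: α=-1, u≡6; β=2, v≡4 (mod 17); (6|17)=-1, (4|17)=+1; sign (−1)^0·-1^2·+1^-1 = +1.
(a,b)_13: α=3, u≡9; β=5, v≡10 (mod 13); (9|13)=+1, (10|13)=+1; sign (−1)^0·+1^5·+1^3 = +1.
Ram(663, 1131) = {2, 3}; no ℚ_2-point on the conic.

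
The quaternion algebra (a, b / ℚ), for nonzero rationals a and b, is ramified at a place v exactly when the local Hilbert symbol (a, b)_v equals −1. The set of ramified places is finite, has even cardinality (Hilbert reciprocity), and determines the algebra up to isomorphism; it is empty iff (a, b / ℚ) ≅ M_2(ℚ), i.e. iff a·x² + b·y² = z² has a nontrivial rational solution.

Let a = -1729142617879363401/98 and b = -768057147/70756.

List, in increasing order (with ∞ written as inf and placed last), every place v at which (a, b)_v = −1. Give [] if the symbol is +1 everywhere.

Mod squares: a ≡ -1122, b ≡ -9867. Check v ∈ {∞, 2, 3, 7, 11, 13, 17, 19, 23, 31}.
v=19: a=19^0·(≡12), b=19^-2·(≡2) mod 19; (12|19)=-1, (2|19)=-1; (−1)^{0·-2·9}·(-1)^-2·(-1)^0 = +1.
v=2: v_2(a)=-1, v_2(b)=-2; units ≡ 7, 5 (mod 8); ε·ε+αω+βω = 1·0+-1·1+-2·0 ≡ 1  ⇒  (a,b)_2 = -1.
v=13: a=13^4·(≡9), b=13^1·(≡8) mod 13; (9|13)=+1, (8|13)=-1; (−1)^{4·1·6}·(+1)^1·(-1)^4 = +1.
v=23: a=23^6·(≡5), b=23^1·(≡9) mod 23; (5|23)=-1, (9|23)=+1; (−1)^{6·1·11}·(-1)^1·(+1)^6 = -1.
v=31: a=31^0·(≡7), b=31^2·(≡21) mod 31; (7|31)=+1, (21|31)=-1; (−1)^{0·2·15}·(+1)^2·(-1)^0 = +1.
v=3: a=3^7·(≡1), b=3^5·(≡2) mod 3; (1|3)=+1, (2|3)=-1; (−1)^{7·5·1}·(+1)^5·(-1)^7 = +1.
v=17: a=17^1·(≡4), b=17^0·(≡7) mod 17; (4|17)=+1, (7|17)=-1; (−1)^{1·0·8}·(+1)^0·(-1)^1 = -1.
v=∞: -1122 < 0 and -9867 < 0  ⇒  (a,b)_∞ = -1.
v=7: a=7^-2·(≡3), b=7^-2·(≡5) mod 7; (3|7)=-1, (5|7)=-1; (−1)^{-2·-2·3}·(-1)^-2·(-1)^-2 = +1.
v=11: a=11^1·(≡6), b=11^1·(≡9) mod 11; (6|11)=-1, (9|11)=+1; (−1)^{1·1·5}·(-1)^1·(+1)^1 = +1.
Ram(-1122, -9867) = {2, 17, 23, ∞}; no ℚ_2-point on the conic.

[2, 17, 23, inf]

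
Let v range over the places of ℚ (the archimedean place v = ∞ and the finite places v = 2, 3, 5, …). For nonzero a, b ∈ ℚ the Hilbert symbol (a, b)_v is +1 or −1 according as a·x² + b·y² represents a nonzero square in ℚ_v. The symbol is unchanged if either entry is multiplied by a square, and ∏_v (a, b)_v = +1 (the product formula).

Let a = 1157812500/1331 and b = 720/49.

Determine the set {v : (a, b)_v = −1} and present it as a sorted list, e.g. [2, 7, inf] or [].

(a, b) ≡ (8151, 5) mod (ℚ^×)²; places V = {2, 3, 5, 7, 11, 13, 19, ∞}.
(a,b)_5: α=8, u≡4; β=1, v≡1 (mod 5); (4|5)=+1, (1|5)=+1; sign (−1)^0·+1^1·+1^8 = +1.
(a,b)_7: α=0, u≡5; β=-2, v≡6 (mod 7); (5|7)=-1, (6|7)=-1; sign (−1)^0·-1^-2·-1^0 = +1.
(a,b)_19: α=1, u≡16; β=0, v≡5 (mod 19); (16|19)=+1, (5|19)=+1; sign (−1)^0·+1^0·+1^1 = +1.
(a,b)_13: α=1, u≡4; β=0, v≡7 (mod 13); (4|13)=+1, (7|13)=-1; sign (−1)^0·+1^0·-1^1 = -1.
(a,b)_∞: sgn(8151)=+, sgn(5)=+, so +1.
(a,b)_2: α=2, β=4; u≡7, v≡5 (mod 8); ε(u)ε(v)=1·0, αω(v)=2·1, βω(u)=4·0; sum ≡ 0  ⇒  +1.
(a,b)_11: α=-3, u≡9; β=0, v≡1 (mod 11); (9|11)=+1, (1|11)=+1; sign (−1)^0·+1^0·+1^-3 = +1.
(a,b)_3: α=1, u≡2; β=2, v≡2 (mod 3); (2|3)=-1, (2|3)=-1; sign (−1)^0·-1^2·-1^1 = -1.
|Ram(8151, 5)| = 2, even; anisotropic at {3, 13}.

[3, 13]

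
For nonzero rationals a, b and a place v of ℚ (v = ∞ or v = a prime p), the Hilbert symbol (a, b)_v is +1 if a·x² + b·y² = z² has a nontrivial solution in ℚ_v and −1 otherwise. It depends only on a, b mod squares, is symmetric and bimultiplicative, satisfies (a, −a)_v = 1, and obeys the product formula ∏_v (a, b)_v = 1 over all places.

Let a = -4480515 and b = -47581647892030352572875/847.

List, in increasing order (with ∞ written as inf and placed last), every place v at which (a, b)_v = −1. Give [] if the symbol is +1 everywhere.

Mod squares: a ≡ -55315, b ≡ -387205. Check v ∈ {∞, 2, 3, 5, 7, 11, 13, 23, 37}.
v=13: a=13^1·(≡1), b=13^3·(≡11) mod 13; (1|13)=+1, (11|13)=-1; (−1)^{1·3·6}·(+1)^3·(-1)^1 = -1.
v=23: a=23^1·(≡5), b=23^5·(≡9) mod 23; (5|23)=-1, (9|23)=+1; (−1)^{1·5·11}·(-1)^5·(+1)^1 = +1.
v=2: v_2(a)=0, v_2(b)=0; units ≡ 5, 3 (mod 8); ε·ε+αω+βω = 0·1+0·1+0·1 ≡ 0  ⇒  (a,b)_2 = +1.
v=37: a=37^1·(≡6), b=37^3·(≡35) mod 37; (6|37)=-1, (35|37)=-1; (−1)^{1·3·18}·(-1)^3·(-1)^1 = +1.
v=11: a=11^0·(≡5), b=11^-2·(≡10) mod 11; (5|11)=+1, (10|11)=-1; (−1)^{0·-2·5}·(+1)^-2·(-1)^0 = +1.
v=∞: -55315 < 0 and -387205 < 0  ⇒  (a,b)_∞ = -1.
v=5: a=5^1·(≡2), b=5^3·(≡1) mod 5; (2|5)=-1, (1|5)=+1; (−1)^{1·3·2}·(-1)^3·(+1)^1 = -1.
v=3: a=3^4·(≡2), b=3^12·(≡2) mod 3; (2|3)=-1, (2|3)=-1; (−1)^{4·12·1}·(-1)^12·(-1)^4 = +1.
v=7: a=7^0·(≡3), b=7^-1·(≡5) mod 7; (3|7)=-1, (5|7)=-1; (−1)^{0·-1·3}·(-1)^-1·(-1)^0 = -1.
Ram(-55315, -387205) = {5, 7, 13, ∞}; no ℚ_5-point on the conic.

[5, 7, 13, inf]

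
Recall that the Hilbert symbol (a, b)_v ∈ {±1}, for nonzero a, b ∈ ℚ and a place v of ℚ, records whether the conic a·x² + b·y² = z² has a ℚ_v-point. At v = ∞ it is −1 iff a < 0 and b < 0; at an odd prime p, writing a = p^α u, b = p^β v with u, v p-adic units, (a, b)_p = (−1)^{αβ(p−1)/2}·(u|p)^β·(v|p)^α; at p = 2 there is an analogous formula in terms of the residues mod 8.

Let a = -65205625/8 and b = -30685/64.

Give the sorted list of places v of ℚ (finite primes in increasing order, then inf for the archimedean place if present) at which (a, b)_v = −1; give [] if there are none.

(a, b) ≡ (-2, -85) mod (ℚ^×)²; places V = {2, 5, 17, 19, ∞}.
(a,b)_19: α=2, u≡1; β=2, v≡15 (mod 19); (1|19)=+1, (15|19)=-1; sign (−1)^0·+1^2·-1^2 = +1.
(a,b)_2: α=-3, β=-6; u≡7, v≡3 (mod 8); ε(u)ε(v)=1·1, αω(v)=-3·1, βω(u)=-6·0; sum ≡ 0  ⇒  +1.
(a,b)_∞: sgn(-2)=−, sgn(-85)=−, so -1.
(a,b)_5: α=4, u≡2; β=1, v≡2 (mod 5); (2|5)=-1, (2|5)=-1; sign (−1)^0·-1^1·-1^4 = -1.
(a,b)_17: α=2, u≡2; β=1, v≡5 (mod 17); (2|17)=+1, (5|17)=-1; sign (−1)^0·+1^1·-1^2 = +1.
Ram(-2, -85) = {5, ∞}; no ℚ_5-point on the conic.

[5, inf]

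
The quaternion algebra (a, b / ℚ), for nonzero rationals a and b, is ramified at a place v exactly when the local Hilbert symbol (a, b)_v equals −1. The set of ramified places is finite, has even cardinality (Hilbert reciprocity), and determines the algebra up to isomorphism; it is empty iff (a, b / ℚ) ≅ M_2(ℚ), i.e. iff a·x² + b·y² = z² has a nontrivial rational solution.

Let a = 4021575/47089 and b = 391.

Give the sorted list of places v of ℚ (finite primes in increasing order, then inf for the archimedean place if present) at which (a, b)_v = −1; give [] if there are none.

[2, 29]

(a, b) ≡ (87, 391) mod (ℚ^×)²; places V = {2, 3, 5, 7, 17, 23, 29, 31, 43, ∞}.
(a,b)_7: α=-2, u≡6; β=0, v≡6 (mod 7); (6|7)=-1, (6|7)=-1; sign (−1)^0·-1^0·-1^-2 = +1.
(a,b)_43: α=2, u≡17; β=0, v≡4 (mod 43); (17|43)=+1, (4|43)=+1; sign (−1)^0·+1^0·+1^2 = +1.
(a,b)_31: α=-2, u≡9; β=0, v≡19 (mod 31); (9|31)=+1, (19|31)=+1; sign (−1)^0·+1^0·+1^-2 = +1.
(a,b)_∞: sgn(87)=+, sgn(391)=+, so +1.
(a,b)_23: α=0, u≡6; β=1, v≡17 (mod 23); (6|23)=+1, (17|23)=-1; sign (−1)^0·+1^1·-1^0 = +1.
(a,b)_3: α=1, u≡2; β=0, v≡1 (mod 3); (2|3)=-1, (1|3)=+1; sign (−1)^0·-1^0·+1^1 = +1.
(a,b)_5: α=2, u≡2; β=0, v≡1 (mod 5); (2|5)=-1, (1|5)=+1; sign (−1)^0·-1^0·+1^2 = +1.
(a,b)_17: α=0, u≡13; β=1, v≡6 (mod 17); (13|17)=+1, (6|17)=-1; sign (−1)^0·+1^1·-1^0 = +1.
(a,b)_29: α=1, u≡17; β=0, v≡14 (mod 29); (17|29)=-1, (14|29)=-1; sign (−1)^0·-1^0·-1^1 = -1.
(a,b)_2: α=0, β=0; u≡7, v≡7 (mod 8); ε(u)ε(v)=1·1, αω(v)=0·0, βω(u)=0·0; sum ≡ 1  ⇒  -1.
|Ram(87, 391)| = 2, even; anisotropic at {2, 29}.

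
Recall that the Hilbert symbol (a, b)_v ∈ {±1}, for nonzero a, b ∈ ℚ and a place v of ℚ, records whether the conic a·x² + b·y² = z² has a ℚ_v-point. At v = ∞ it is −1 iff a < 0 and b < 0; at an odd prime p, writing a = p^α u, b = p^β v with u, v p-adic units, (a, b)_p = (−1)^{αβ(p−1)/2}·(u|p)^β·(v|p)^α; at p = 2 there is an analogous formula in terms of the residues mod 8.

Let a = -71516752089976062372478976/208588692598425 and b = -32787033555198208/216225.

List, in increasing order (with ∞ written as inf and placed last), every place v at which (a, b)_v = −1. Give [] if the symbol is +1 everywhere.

(a, b) ≡ (-1621477, -12673) mod (ℚ^×)²; places V = {2, 3, 5, 7, 11, 13, 17, 19, 23, 29, 31, 37, ∞}.
(a,b)_3: α=-12, u≡2; β=-2, v≡2 (mod 3); (2|3)=-1, (2|3)=-1; sign (−1)^0·-1^-2·-1^-12 = +1.
(a,b)_5: α=-2, u≡2; β=-2, v≡3 (mod 5); (2|5)=-1, (3|5)=-1; sign (−1)^0·-1^-2·-1^-2 = +1.
(a,b)_2: α=22, β=8; u≡3, v≡7 (mod 8); ε(u)ε(v)=1·1, αω(v)=22·0, βω(u)=8·1; sum ≡ 1  ⇒  -1.
(a,b)_19: α=4, u≡10; β=3, v≡1 (mod 19); (10|19)=-1, (1|19)=+1; sign (−1)^0·-1^3·+1^4 = -1.
(a,b)_∞: sgn(-1621477)=−, sgn(-12673)=−, so -1.
(a,b)_17: α=-1, u≡6; β=0, v≡16 (mod 17); (6|17)=-1, (16|17)=+1; sign (−1)^0·-1^0·+1^-1 = +1.
(a,b)_23: α=1, u≡21; β=1, v≡1 (mod 23); (21|23)=-1, (1|23)=+1; sign (−1)^1·-1^1·+1^1 = +1.
(a,b)_29: α=1, u≡9; β=1, v≡17 (mod 29); (9|29)=+1, (17|29)=-1; sign (−1)^0·+1^1·-1^1 = -1.
(a,b)_13: α=3, u≡8; β=2, v≡8 (mod 13); (8|13)=-1, (8|13)=-1; sign (−1)^0·-1^2·-1^3 = -1.
(a,b)_7: α=2, u≡3; β=0, v≡4 (mod 7); (3|7)=-1, (4|7)=+1; sign (−1)^0·-1^0·+1^2 = +1.
(a,b)_11: α=3, u≡1; β=2, v≡6 (mod 11); (1|11)=+1, (6|11)=-1; sign (−1)^0·+1^2·-1^3 = -1.
(a,b)_37: α=2, u≡4; β=2, v≡20 (mod 37); (4|37)=+1, (20|37)=-1; sign (−1)^0·+1^2·-1^2 = +1.
(a,b)_31: α=-4, u≡2; β=-2, v≡3 (mod 31); (2|31)=+1, (3|31)=-1; sign (−1)^0·+1^-2·-1^-4 = +1.
(-1621477, -12673 / ℚ) ramifies at {2, 11, 13, 19, 29, ∞}: a division algebra.

[2, 11, 13, 19, 29, inf]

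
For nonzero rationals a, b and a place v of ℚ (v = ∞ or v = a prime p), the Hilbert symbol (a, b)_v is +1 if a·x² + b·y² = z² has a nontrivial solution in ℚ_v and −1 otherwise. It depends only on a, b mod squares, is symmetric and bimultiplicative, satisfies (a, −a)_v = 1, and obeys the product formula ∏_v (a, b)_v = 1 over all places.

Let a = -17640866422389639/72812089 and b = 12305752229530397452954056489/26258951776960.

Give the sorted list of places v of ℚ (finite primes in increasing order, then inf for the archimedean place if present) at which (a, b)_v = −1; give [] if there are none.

Mod squares: a ≡ -39, b ≡ 24035. Check v ∈ {∞, 2, 3, 5, 7, 11, 13, 19, 23, 29, 53}.
v=11: a=11^6·(≡4), b=11^9·(≡8) mod 11; (4|11)=+1, (8|11)=-1; (−1)^{6·9·5}·(+1)^9·(-1)^6 = +1.
v=19: a=19^2·(≡8), b=19^3·(≡9) mod 19; (8|19)=-1, (9|19)=+1; (−1)^{2·3·9}·(-1)^3·(+1)^2 = -1.
v=5: a=5^0·(≡4), b=5^-1·(≡2) mod 5; (4|5)=+1, (2|5)=-1; (−1)^{0·-1·2}·(+1)^-1·(-1)^0 = +1.
v=13: a=13^1·(≡1), b=13^2·(≡6) mod 13; (1|13)=+1, (6|13)=-1; (−1)^{1·2·6}·(+1)^2·(-1)^1 = -1.
v=7: a=7^-2·(≡5), b=7^-4·(≡4) mod 7; (5|7)=-1, (4|7)=+1; (−1)^{-2·-4·3}·(-1)^-4·(+1)^-2 = +1.
v=29: a=29^4·(≡14), b=29^8·(≡6) mod 29; (14|29)=-1, (6|29)=+1; (−1)^{4·8·14}·(-1)^8·(+1)^4 = +1.
v=3: a=3^1·(≡2), b=3^2·(≡2) mod 3; (2|3)=-1, (2|3)=-1; (−1)^{1·2·1}·(-1)^2·(-1)^1 = -1.
v=∞: -39 < 0 and 24035 > 0  ⇒  (a,b)_∞ = +1.
v=53: a=53^-2·(≡5), b=53^-2·(≡26) mod 53; (5|53)=-1, (26|53)=-1; (−1)^{-2·-2·26}·(-1)^-2·(-1)^-2 = +1.
v=23: a=23^-2·(≡22), b=23^-3·(≡20) mod 23; (22|23)=-1, (20|23)=-1; (−1)^{-2·-3·11}·(-1)^-3·(-1)^-2 = -1.
v=2: v_2(a)=0, v_2(b)=-6; units ≡ 1, 3 (mod 8); ε·ε+αω+βω = 0·1+0·1+-6·0 ≡ 0  ⇒  (a,b)_2 = +1.
(-39, 24035 / ℚ) ramifies at {3, 13, 19, 23}: a division algebra.

[3, 13, 19, 23]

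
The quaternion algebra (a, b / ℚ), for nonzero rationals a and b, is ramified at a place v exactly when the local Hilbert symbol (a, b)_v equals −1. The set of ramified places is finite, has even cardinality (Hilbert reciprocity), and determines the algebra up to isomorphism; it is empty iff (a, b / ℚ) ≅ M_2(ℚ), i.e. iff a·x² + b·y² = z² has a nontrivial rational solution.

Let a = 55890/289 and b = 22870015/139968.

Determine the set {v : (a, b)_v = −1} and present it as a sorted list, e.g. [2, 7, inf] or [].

(a, b) ≡ (690, 4845) mod (ℚ^×)²; places V = {2, 3, 5, 7, 17, 19, 23, ∞}.
(a,b)_3: α=5, u≡2; β=-7, v≡1 (mod 3); (2|3)=-1, (1|3)=+1; sign (−1)^1·-1^-7·+1^5 = +1.
(a,b)_19: α=0, u≡17; β=1, v≡12 (mod 19); (17|19)=+1, (12|19)=-1; sign (−1)^0·+1^1·-1^0 = +1.
(a,b)_5: α=1, u≡2; β=1, v≡1 (mod 5); (2|5)=-1, (1|5)=+1; sign (−1)^0·-1^1·+1^1 = -1.
(a,b)_23: α=1, u≡10; β=0, v≡15 (mod 23); (10|23)=-1, (15|23)=-1; sign (−1)^0·-1^0·-1^1 = -1.
(a,b)_∞: sgn(690)=+, sgn(4845)=+, so +1.
(a,b)_7: α=0, u≡1; β=2, v≡1 (mod 7); (1|7)=+1, (1|7)=+1; sign (−1)^0·+1^2·+1^0 = +1.
(a,b)_2: α=1, β=-6; u≡1, v≡5 (mod 8); ε(u)ε(v)=0·0, αω(v)=1·1, βω(u)=-6·0; sum ≡ 1  ⇒  -1.
(a,b)_17: α=-2, u≡11; β=3, v≡2 (mod 17); (11|17)=-1, (2|17)=+1; sign (−1)^0·-1^3·+1^-2 = -1.
|Ram(690, 4845)| = 4, even; anisotropic at {2, 5, 17, 23}.

[2, 5, 17, 23]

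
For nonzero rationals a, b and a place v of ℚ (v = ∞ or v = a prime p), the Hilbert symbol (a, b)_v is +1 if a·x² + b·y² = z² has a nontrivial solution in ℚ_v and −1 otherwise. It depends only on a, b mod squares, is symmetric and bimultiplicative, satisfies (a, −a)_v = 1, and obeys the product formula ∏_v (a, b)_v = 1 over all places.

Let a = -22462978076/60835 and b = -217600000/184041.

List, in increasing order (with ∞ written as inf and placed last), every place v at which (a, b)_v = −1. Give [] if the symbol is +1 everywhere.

(a, b) ≡ (-745085, -85) mod (ℚ^×)²; places V = {2, 3, 5, 7, 11, 13, 17, 19, 23, 31, ∞}.
(a,b)_23: α=-3, u≡6; β=0, v≡21 (mod 23); (6|23)=+1, (21|23)=-1; sign (−1)^0·+1^0·-1^-3 = -1.
(a,b)_11: α=1, u≡9; β=-2, v≡3 (mod 11); (9|11)=+1, (3|11)=+1; sign (−1)^0·+1^-2·+1^1 = +1.
(a,b)_∞: sgn(-745085)=−, sgn(-85)=−, so -1.
(a,b)_3: α=0, u≡1; β=-2, v≡2 (mod 3); (1|3)=+1, (2|3)=-1; sign (−1)^0·+1^-2·-1^0 = +1.
(a,b)_5: α=-1, u≡2; β=5, v≡3 (mod 5); (2|5)=-1, (3|5)=-1; sign (−1)^0·-1^5·-1^-1 = +1.
(a,b)_19: α=3, u≡16; β=0, v≡12 (mod 19); (16|19)=+1, (12|19)=-1; sign (−1)^0·+1^0·-1^3 = -1.
(a,b)_31: α=1, u≡12; β=0, v≡25 (mod 31); (12|31)=-1, (25|31)=+1; sign (−1)^0·-1^0·+1^1 = +1.
(a,b)_7: α=4, u≡4; β=0, v≡3 (mod 7); (4|7)=+1, (3|7)=-1; sign (−1)^0·+1^0·-1^4 = +1.
(a,b)_2: α=2, β=12; u≡3, v≡3 (mod 8); ε(u)ε(v)=1·1, αω(v)=2·1, βω(u)=12·1; sum ≡ 1  ⇒  -1.
(a,b)_13: α=0, u≡9; β=-2, v≡11 (mod 13); (9|13)=+1, (11|13)=-1; sign (−1)^0·+1^-2·-1^0 = +1.
(a,b)_17: α=0, u≡16; β=1, v≡3 (mod 17); (16|17)=+1, (3|17)=-1; sign (−1)^0·+1^1·-1^0 = +1.
Ram(-745085, -85) = {2, 19, 23, ∞}; no ℚ_2-point on the conic.

[2, 19, 23, inf]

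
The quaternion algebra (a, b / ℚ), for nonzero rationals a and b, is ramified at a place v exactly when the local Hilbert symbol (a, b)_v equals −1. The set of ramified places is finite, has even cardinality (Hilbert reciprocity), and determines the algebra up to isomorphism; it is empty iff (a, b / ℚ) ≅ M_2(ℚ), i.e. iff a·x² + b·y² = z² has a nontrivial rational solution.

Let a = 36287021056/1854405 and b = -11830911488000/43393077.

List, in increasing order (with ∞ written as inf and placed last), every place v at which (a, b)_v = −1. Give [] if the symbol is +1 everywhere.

[2, 5]

(a, b) ≡ (1430, -65) mod (ℚ^×)²; places V = {2, 3, 5, 7, 11, 13, 19, 23, 29, ∞}.
(a,b)_∞: sgn(1430)=+, sgn(-65)=−, so +1.
(a,b)_29: α=-2, u≡4; β=-2, v≡22 (mod 29); (4|29)=+1, (22|29)=+1; sign (−1)^0·+1^-2·+1^-2 = +1.
(a,b)_2: α=21, β=12; u≡3, v≡7 (mod 8); ε(u)ε(v)=1·1, αω(v)=21·0, βω(u)=12·1; sum ≡ 1  ⇒  -1.
(a,b)_23: α=0, u≡12; β=2, v≡1 (mod 23); (12|23)=+1, (1|23)=+1; sign (−1)^0·+1^2·+1^0 = +1.
(a,b)_13: α=1, u≡11; β=-1, v≡11 (mod 13); (11|13)=-1, (11|13)=-1; sign (−1)^0·-1^-1·-1^1 = +1.
(a,b)_7: α=-2, u≡2; β=-2, v≡6 (mod 7); (2|7)=+1, (6|7)=-1; sign (−1)^0·+1^-2·-1^-2 = +1.
(a,b)_3: α=-2, u≡2; β=-4, v≡1 (mod 3); (2|3)=-1, (1|3)=+1; sign (−1)^0·-1^-4·+1^-2 = +1.
(a,b)_11: α=3, u≡5; β=2, v≡5 (mod 11); (5|11)=+1, (5|11)=+1; sign (−1)^0·+1^2·+1^3 = +1.
(a,b)_5: α=-1, u≡1; β=3, v≡3 (mod 5); (1|5)=+1, (3|5)=-1; sign (−1)^0·+1^3·-1^-1 = -1.
(a,b)_19: α=0, u≡17; β=2, v≡11 (mod 19); (17|19)=+1, (11|19)=+1; sign (−1)^0·+1^2·+1^0 = +1.
(1430, -65 / ℚ) ramifies at {2, 5}: a division algebra.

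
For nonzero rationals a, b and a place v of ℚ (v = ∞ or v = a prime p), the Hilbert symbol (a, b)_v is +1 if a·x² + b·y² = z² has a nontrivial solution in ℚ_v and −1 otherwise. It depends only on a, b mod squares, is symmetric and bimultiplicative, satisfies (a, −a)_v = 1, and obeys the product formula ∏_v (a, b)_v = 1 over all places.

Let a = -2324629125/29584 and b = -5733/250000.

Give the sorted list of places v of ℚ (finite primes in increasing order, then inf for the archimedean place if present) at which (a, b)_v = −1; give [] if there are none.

(a, b) ≡ (-1365, -13) mod (ℚ^×)²; places V = {2, 3, 5, 7, 13, 29, 43, ∞}.
(a,b)_43: α=-2, u≡23; β=0, v≡7 (mod 43); (23|43)=+1, (7|43)=-1; sign (−1)^0·+1^0·-1^-2 = +1.
(a,b)_7: α=1, u≡1; β=2, v≡1 (mod 7); (1|7)=+1, (1|7)=+1; sign (−1)^0·+1^2·+1^1 = +1.
(a,b)_29: α=2, u≡17; β=0, v≡28 (mod 29); (17|29)=-1, (28|29)=+1; sign (−1)^0·-1^0·+1^2 = +1.
(a,b)_5: α=3, u≡3; β=-6, v≡2 (mod 5); (3|5)=-1, (2|5)=-1; sign (−1)^0·-1^-6·-1^3 = -1.
(a,b)_∞: sgn(-1365)=−, sgn(-13)=−, so -1.
(a,b)_2: α=-4, β=-4; u≡3, v≡3 (mod 8); ε(u)ε(v)=1·1, αω(v)=-4·1, βω(u)=-4·1; sum ≡ 1  ⇒  -1.
(a,b)_3: α=5, u≡1; β=2, v≡2 (mod 3); (1|3)=+1, (2|3)=-1; sign (−1)^0·+1^2·-1^5 = -1.
(a,b)_13: α=1, u≡3; β=1, v≡4 (mod 13); (3|13)=+1, (4|13)=+1; sign (−1)^0·+1^1·+1^1 = +1.
(-1365, -13 / ℚ) ramifies at {2, 3, 5, ∞}: a division algebra.

[2, 3, 5, inf]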